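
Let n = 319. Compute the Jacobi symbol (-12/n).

First reduce: -12 ≡ 307 (mod 319).
Reciprocity: 307 ≡ 3 and 319 ≡ 3 (mod 4), so (307/319) = −(319/307).
Reduce top mod 307: now compute (12/307).
Pull out 2^2: since 307 ≡ 3 (mod 8), (2/307) = -1, so (2/307)^2 = +1.
Reciprocity: 3 ≡ 3 and 307 ≡ 3 (mod 4), so (3/307) = −(307/3).
Reduce top mod 3: now compute (1/3).
Reached (1/3) = 1. Collecting the sign flips along the way, the symbol is +1.

1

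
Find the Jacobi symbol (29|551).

Reciprocity: 29 ≡ 1 and 551 ≡ 3 (mod 4), so (29/551) = +(551/29).
Reduce top mod 29: now compute (0/29).
Top reduces to 0: gcd > 1, so the symbol is 0.

0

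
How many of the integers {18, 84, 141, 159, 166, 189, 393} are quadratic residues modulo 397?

2

(18/397) = -1 → non-residue.
(84/397) = -1 → non-residue.
(141/397) = +1 → QR.
(159/397) = -1 → non-residue.
(166/397) = -1 → non-residue.
(189/397) = -1 → non-residue.
(393/397) = +1 → QR.
Total quadratic residues among the 7: 2.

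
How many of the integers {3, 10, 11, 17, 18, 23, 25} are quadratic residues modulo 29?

(3/29) = -1 → non-residue.
(10/29) = -1 → non-residue.
(11/29) = -1 → non-residue.
(17/29) = -1 → non-residue.
(18/29) = -1 → non-residue.
(23/29) = +1 → QR.
(25/29) = +1 → QR.
Total quadratic residues among the 7: 2.

2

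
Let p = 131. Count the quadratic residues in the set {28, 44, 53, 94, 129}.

5

(28/131) = +1 → QR.
(44/131) = +1 → QR.
(53/131) = +1 → QR.
(94/131) = +1 → QR.
(129/131) = +1 → QR.
Total quadratic residues among the 5: 5.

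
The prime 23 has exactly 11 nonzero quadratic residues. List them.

Square k = 1,…,11 (k and 23−k give the same square):
1²=1, 2²=4, 3²=9, 4²=16, 5²≡2, 6²≡13, 7²≡3, 8²≡18, 9²≡12, 10²≡8, 11²≡6 (mod 23).
So the quadratic residues mod 23 are {1, 2, 3, 4, 6, 8, 9, 12, 13, 16, 18}.

1 2 3 4 6 8 9 12 13 16 18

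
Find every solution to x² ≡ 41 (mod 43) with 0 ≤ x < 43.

16, 27

Since 43 ≡ 3 (mod 4), a square root of 41 is 41^((43+1)/4) = 41^11 mod 43.
Repeated squaring: 41^2≡4, 41^4≡16, 41^8≡41 (mod 43).
41^11 = 41^(8+2+1) ≡ 16 (mod 43).
Check: 16² = 256 ≡ 41 (mod 43). The two roots are 16 and 27.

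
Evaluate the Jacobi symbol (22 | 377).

1

Pull out 2: since 377 ≡ 1 (mod 8), (2/377) = +1.
Reciprocity: 11 ≡ 3 and 377 ≡ 1 (mod 4), so (11/377) = +(377/11).
Reduce top mod 11: now compute (3/11).
Reciprocity: 3 ≡ 3 and 11 ≡ 3 (mod 4), so (3/11) = −(11/3).
Reduce top mod 3: now compute (2/3).
Pull out 2: since 3 ≡ 3 (mod 8), (2/3) = -1.
Reached (1/3) = 1. Collecting the sign flips along the way, the symbol is +1.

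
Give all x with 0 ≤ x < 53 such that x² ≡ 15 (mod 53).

53 ≡ 1 (mod 4), so we find a root by search.
Trying successive values, 11² = 121 ≡ 15 (mod 53). The other root is 53 − 11 = 42.

11, 42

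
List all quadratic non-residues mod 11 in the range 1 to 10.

2 6 7 8 10

Square k = 1,…,5 (k and 11−k give the same square):
1²=1, 2²=4, 3²=9, 4²≡5, 5²≡3 (mod 11).
The residues are {1, 3, 4, 5, 9}; the non-residues are the remaining 5 nonzero classes.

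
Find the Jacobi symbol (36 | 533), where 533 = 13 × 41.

1

Pull out 2^2: since 533 ≡ 5 (mod 8), (2/533) = -1, so (2/533)^2 = +1.
Reciprocity: 9 ≡ 1 and 533 ≡ 1 (mod 4), so (9/533) = +(533/9).
Reduce top mod 9: now compute (2/9).
Pull out 2: since 9 ≡ 1 (mod 8), (2/9) = +1.
Reached (1/9) = 1. Collecting the sign flips along the way, the symbol is +1.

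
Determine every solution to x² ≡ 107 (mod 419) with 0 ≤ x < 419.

208, 211

Since 419 ≡ 3 (mod 4), a square root of 107 is 107^((419+1)/4) = 107^105 mod 419.
Repeated squaring: 107^2≡136, 107^4≡60, 107^8≡248, 107^16≡330, 107^32≡379, 107^64≡343 (mod 419).
107^105 = 107^(64+32+8+1) ≡ 208 (mod 419).
Check: 208² = 43264 ≡ 107 (mod 419). The two roots are 208 and 211.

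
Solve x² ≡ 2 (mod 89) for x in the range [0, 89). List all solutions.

25, 64

89 ≡ 1 (mod 4), so we find a root by search.
Trying successive values, 25² = 625 ≡ 2 (mod 89). The other root is 89 − 25 = 64.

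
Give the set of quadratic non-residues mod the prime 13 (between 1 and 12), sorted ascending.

Square k = 1,…,6 (k and 13−k give the same square):
1²=1, 2²=4, 3²=9, 4²≡3, 5²≡12, 6²≡10 (mod 13).
The residues are {1, 3, 4, 9, 10, 12}; the non-residues are the remaining 6 nonzero classes.

2,5,6,7,8,11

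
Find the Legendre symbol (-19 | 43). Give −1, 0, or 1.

1

First reduce: -19 ≡ 24 (mod 43).
Pull out 2^3: since 43 ≡ 3 (mod 8), (2/43) = -1, so (2/43)^3 = -1.
Reciprocity: 3 ≡ 3 and 43 ≡ 3 (mod 4), so (3/43) = −(43/3).
Reduce top mod 3: now compute (1/3).
Reached (1/3) = 1. Collecting the sign flips along the way, the symbol is +1.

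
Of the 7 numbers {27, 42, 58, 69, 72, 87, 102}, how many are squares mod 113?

4

(27/113) = -1 → non-residue.
(42/113) = -1 → non-residue.
(58/113) = -1 → non-residue.
(69/113) = +1 → QR.
(72/113) = +1 → QR.
(87/113) = +1 → QR.
(102/113) = +1 → QR.
Total quadratic residues among the 7: 4.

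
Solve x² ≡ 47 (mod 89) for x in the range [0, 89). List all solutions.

89 ≡ 1 (mod 4), so we find a root by search.
Trying successive values, 15² = 225 ≡ 47 (mod 89). The other root is 89 − 15 = 74.

15, 74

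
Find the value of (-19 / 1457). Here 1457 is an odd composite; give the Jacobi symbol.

First reduce: -19 ≡ 1438 (mod 1457).
Pull out 2: since 1457 ≡ 1 (mod 8), (2/1457) = +1.
Reciprocity: 719 ≡ 3 and 1457 ≡ 1 (mod 4), so (719/1457) = +(1457/719).
Reduce top mod 719: now compute (19/719).
Reciprocity: 19 ≡ 3 and 719 ≡ 3 (mod 4), so (19/719) = −(719/19).
Reduce top mod 19: now compute (16/19).
Pull out 2^4: since 19 ≡ 3 (mod 8), (2/19) = -1, so (2/19)^4 = +1.
Reached (1/19) = 1. Collecting the sign flips along the way, the symbol is -1.

-1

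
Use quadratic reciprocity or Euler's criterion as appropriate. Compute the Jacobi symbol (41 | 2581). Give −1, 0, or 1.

Reciprocity: 41 ≡ 1 and 2581 ≡ 1 (mod 4), so (41/2581) = +(2581/41).
Reduce top mod 41: now compute (39/41).
Reciprocity: 39 ≡ 3 and 41 ≡ 1 (mod 4), so (39/41) = +(41/39).
Reduce top mod 39: now compute (2/39).
Pull out 2: since 39 ≡ 7 (mod 8), (2/39) = +1.
Reached (1/39) = 1. Collecting the sign flips along the way, the symbol is +1.

1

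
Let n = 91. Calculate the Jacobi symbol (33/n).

1

Reciprocity: 33 ≡ 1 and 91 ≡ 3 (mod 4), so (33/91) = +(91/33).
Reduce top mod 33: now compute (25/33).
Reciprocity: 25 ≡ 1 and 33 ≡ 1 (mod 4), so (25/33) = +(33/25).
Reduce top mod 25: now compute (8/25).
Pull out 2^3: since 25 ≡ 1 (mod 8), (2/25) = +1, so (2/25)^3 = +1.
Reached (1/25) = 1. Collecting the sign flips along the way, the symbol is +1.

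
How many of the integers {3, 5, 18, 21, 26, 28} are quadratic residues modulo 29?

(3/29) = -1 → non-residue.
(5/29) = +1 → QR.
(18/29) = -1 → non-residue.
(21/29) = -1 → non-residue.
(26/29) = -1 → non-residue.
(28/29) = +1 → QR.
Total quadratic residues among the 6: 2.

2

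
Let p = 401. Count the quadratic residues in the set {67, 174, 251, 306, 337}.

1

(67/401) = -1 → non-residue.
(174/401) = -1 → non-residue.
(251/401) = -1 → non-residue.
(306/401) = -1 → non-residue.
(337/401) = +1 → QR.
Total quadratic residues among the 5: 1.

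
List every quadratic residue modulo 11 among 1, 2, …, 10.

1,3,4,5,9

Square k = 1,…,5 (k and 11−k give the same square):
1²=1, 2²=4, 3²=9, 4²≡5, 5²≡3 (mod 11).
So the quadratic residues mod 11 are {1, 3, 4, 5, 9}.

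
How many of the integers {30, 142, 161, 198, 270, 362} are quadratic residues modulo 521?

(30/521) = -1 → non-residue.
(142/521) = +1 → QR.
(161/521) = +1 → QR.
(198/521) = +1 → QR.
(270/521) = -1 → non-residue.
(362/521) = -1 → non-residue.
Total quadratic residues among the 6: 3.

3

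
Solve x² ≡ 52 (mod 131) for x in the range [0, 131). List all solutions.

24, 107

Since 131 ≡ 3 (mod 4), a square root of 52 is 52^((131+1)/4) = 52^33 mod 131.
Repeated squaring: 52^2≡84, 52^4≡113, 52^8≡62, 52^16≡45, 52^32≡60 (mod 131).
52^33 = 52^(32+1) ≡ 107 (mod 131).
Check: 107² = 11449 ≡ 52 (mod 131). The two roots are 24 and 107.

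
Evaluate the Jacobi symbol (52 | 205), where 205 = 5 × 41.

1

Pull out 2^2: since 205 ≡ 5 (mod 8), (2/205) = -1, so (2/205)^2 = +1.
Reciprocity: 13 ≡ 1 and 205 ≡ 1 (mod 4), so (13/205) = +(205/13).
Reduce top mod 13: now compute (10/13).
Pull out 2: since 13 ≡ 5 (mod 8), (2/13) = -1.
Reciprocity: 5 ≡ 1 and 13 ≡ 1 (mod 4), so (5/13) = +(13/5).
Reduce top mod 5: now compute (3/5).
Reciprocity: 3 ≡ 3 and 5 ≡ 1 (mod 4), so (3/5) = +(5/3).
Reduce top mod 3: now compute (2/3).
Pull out 2: since 3 ≡ 3 (mod 8), (2/3) = -1.
Reached (1/3) = 1. Collecting the sign flips along the way, the symbol is +1.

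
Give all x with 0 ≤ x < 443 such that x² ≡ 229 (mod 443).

Since 443 ≡ 3 (mod 4), a square root of 229 is 229^((443+1)/4) = 229^111 mod 443.
Repeated squaring: 229^2≡167, 229^4≡423, 229^8≡400, 229^16≡77, 229^32≡170, 229^64≡105 (mod 443).
229^111 = 229^(64+32+8+4+2+1) ≡ 301 (mod 443).
Check: 301² = 90601 ≡ 229 (mod 443). The two roots are 142 and 301.

142, 301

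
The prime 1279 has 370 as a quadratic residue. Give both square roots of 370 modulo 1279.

109, 1170

Since 1279 ≡ 3 (mod 4), a square root of 370 is 370^((1279+1)/4) = 370^320 mod 1279.
Repeated squaring: 370^2≡47, 370^4≡930, 370^8≡296, 370^16≡644, 370^32≡340, 370^64≡490, 370^128≡927, 370^256≡1120 (mod 1279).
370^320 = 370^(256+64) ≡ 109 (mod 1279).
Check: 109² = 11881 ≡ 370 (mod 1279). The two roots are 109 and 1170.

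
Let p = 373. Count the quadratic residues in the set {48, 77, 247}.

1

(48/373) = +1 → QR.
(77/373) = -1 → non-residue.
(247/373) = -1 → non-residue.
Total quadratic residues among the 3: 1.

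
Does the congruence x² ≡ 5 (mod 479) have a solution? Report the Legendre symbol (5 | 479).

1

Reciprocity: 5 ≡ 1 and 479 ≡ 3 (mod 4), so (5/479) = +(479/5).
Reduce top mod 5: now compute (4/5).
Pull out 2^2: since 5 ≡ 5 (mod 8), (2/5) = -1, so (2/5)^2 = +1.
Reached (1/5) = 1. Collecting the sign flips along the way, the symbol is +1.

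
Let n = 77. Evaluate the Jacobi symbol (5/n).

Reciprocity: 5 ≡ 1 and 77 ≡ 1 (mod 4), so (5/77) = +(77/5).
Reduce top mod 5: now compute (2/5).
Pull out 2: since 5 ≡ 5 (mod 8), (2/5) = -1.
Reached (1/5) = 1. Collecting the sign flips along the way, the symbol is -1.

-1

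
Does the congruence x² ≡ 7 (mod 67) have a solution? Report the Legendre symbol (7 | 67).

Reciprocity: 7 ≡ 3 and 67 ≡ 3 (mod 4), so (7/67) = −(67/7).
Reduce top mod 7: now compute (4/7).
Pull out 2^2: since 7 ≡ 7 (mod 8), (2/7) = +1, so (2/7)^2 = +1.
Reached (1/7) = 1. Collecting the sign flips along the way, the symbol is -1.

-1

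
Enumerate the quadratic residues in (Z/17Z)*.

1, 2, 4, 8, 9, 13, 15, 16

Square k = 1,…,8 (k and 17−k give the same square):
1²=1, 2²=4, 3²=9, 4²=16, 5²≡8, 6²≡2, 7²≡15, 8²≡13 (mod 17).
So the quadratic residues mod 17 are {1, 2, 4, 8, 9, 13, 15, 16}.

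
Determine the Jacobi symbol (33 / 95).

Reciprocity: 33 ≡ 1 and 95 ≡ 3 (mod 4), so (33/95) = +(95/33).
Reduce top mod 33: now compute (29/33).
Reciprocity: 29 ≡ 1 and 33 ≡ 1 (mod 4), so (29/33) = +(33/29).
Reduce top mod 29: now compute (4/29).
Pull out 2^2: since 29 ≡ 5 (mod 8), (2/29) = -1, so (2/29)^2 = +1.
Reached (1/29) = 1. Collecting the sign flips along the way, the symbol is +1.

1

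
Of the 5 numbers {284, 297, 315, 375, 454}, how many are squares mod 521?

(284/521) = +1 → QR.
(297/521) = -1 → non-residue.
(315/521) = -1 → non-residue.
(375/521) = -1 → non-residue.
(454/521) = -1 → non-residue.
Total quadratic residues among the 5: 1.

1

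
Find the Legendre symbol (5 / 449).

Euler's criterion: (5/449) ≡ 5^224 (mod 449).
5^2 ≡ 25 (mod 449)
5^4 ≡ 176 (mod 449)
5^8 ≡ 444 (mod 449)
5^16 ≡ 25 (mod 449)
5^32 ≡ 176 (mod 449)
5^64 ≡ 444 (mod 449)
5^128 ≡ 25 (mod 449)
5^224 = 5^(128+64+32) ≡ 1 (mod 449).
Result is 1, so (5/449) = 1.

1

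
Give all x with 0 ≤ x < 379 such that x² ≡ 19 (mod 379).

Since 379 ≡ 3 (mod 4), a square root of 19 is 19^((379+1)/4) = 19^95 mod 379.
Repeated squaring: 19^2≡361, 19^4≡324, 19^8≡372, 19^16≡49, 19^32≡127, 19^64≡211 (mod 379).
19^95 = 19^(64+16+8+4+2+1) ≡ 34 (mod 379).
Check: 34² = 1156 ≡ 19 (mod 379). The two roots are 34 and 345.

34, 345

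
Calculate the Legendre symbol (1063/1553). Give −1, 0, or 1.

-1

Reciprocity: 1063 ≡ 3 and 1553 ≡ 1 (mod 4), so (1063/1553) = +(1553/1063).
Reduce top mod 1063: now compute (490/1063).
Pull out 2: since 1063 ≡ 7 (mod 8), (2/1063) = +1.
Reciprocity: 245 ≡ 1 and 1063 ≡ 3 (mod 4), so (245/1063) = +(1063/245).
Reduce top mod 245: now compute (83/245).
Reciprocity: 83 ≡ 3 and 245 ≡ 1 (mod 4), so (83/245) = +(245/83).
Reduce top mod 83: now compute (79/83).
Reciprocity: 79 ≡ 3 and 83 ≡ 3 (mod 4), so (79/83) = −(83/79).
Reduce top mod 79: now compute (4/79).
Pull out 2^2: since 79 ≡ 7 (mod 8), (2/79) = +1, so (2/79)^2 = +1.
Reached (1/79) = 1. Collecting the sign flips along the way, the symbol is -1.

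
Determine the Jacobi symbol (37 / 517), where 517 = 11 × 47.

Reciprocity: 37 ≡ 1 and 517 ≡ 1 (mod 4), so (37/517) = +(517/37).
Reduce top mod 37: now compute (36/37).
Pull out 2^2: since 37 ≡ 5 (mod 8), (2/37) = -1, so (2/37)^2 = +1.
Reciprocity: 9 ≡ 1 and 37 ≡ 1 (mod 4), so (9/37) = +(37/9).
Reduce top mod 9: now compute (1/9).
Reached (1/9) = 1. Collecting the sign flips along the way, the symbol is +1.

1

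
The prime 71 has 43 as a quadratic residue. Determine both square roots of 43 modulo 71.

Since 71 ≡ 3 (mod 4), a square root of 43 is 43^((71+1)/4) = 43^18 mod 71.
Repeated squaring: 43^2≡3, 43^4≡9, 43^8≡10, 43^16≡29 (mod 71).
43^18 = 43^(16+2) ≡ 16 (mod 71).
Check: 16² = 256 ≡ 43 (mod 71). The two roots are 16 and 55.

16, 55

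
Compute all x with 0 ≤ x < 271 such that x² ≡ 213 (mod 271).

Since 271 ≡ 3 (mod 4), a square root of 213 is 213^((271+1)/4) = 213^68 mod 271.
Repeated squaring: 213^2≡112, 213^4≡78, 213^8≡122, 213^16≡250, 213^32≡170, 213^64≡174 (mod 271).
213^68 = 213^(64+4) ≡ 22 (mod 271).
Check: 22² = 484 ≡ 213 (mod 271). The two roots are 22 and 249.

22, 249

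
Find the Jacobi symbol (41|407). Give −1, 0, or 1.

-1

Reciprocity: 41 ≡ 1 and 407 ≡ 3 (mod 4), so (41/407) = +(407/41).
Reduce top mod 41: now compute (38/41).
Pull out 2: since 41 ≡ 1 (mod 8), (2/41) = +1.
Reciprocity: 19 ≡ 3 and 41 ≡ 1 (mod 4), so (19/41) = +(41/19).
Reduce top mod 19: now compute (3/19).
Reciprocity: 3 ≡ 3 and 19 ≡ 3 (mod 4), so (3/19) = −(19/3).
Reduce top mod 3: now compute (1/3).
Reached (1/3) = 1. Collecting the sign flips along the way, the symbol is -1.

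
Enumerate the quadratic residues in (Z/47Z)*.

Square k = 1,…,23 (k and 47−k give the same square):
1²=1, 2²=4, 3²=9, 4²=16, 5²=25, 6²=36, 7²≡2, 8²≡17, 9²≡34, 10²≡6, 11²≡27, 12²≡3, 13²≡28, 14²≡8, 15²≡37, 16²≡21, 17²≡7, 18²≡42, 19²≡32, 20²≡24, 21²≡18, 22²≡14, 23²≡12 (mod 47).
So the quadratic residues mod 47 are {1, 2, 3, 4, 6, 7, 8, 9, 12, 14, 16, 17, 18, 21, 24, 25, 27, 28, 32, 34, 36, 37, 42}.

1 2 3 4 6 7 8 9 12 14 16 17 18 21 24 25 27 28 32 34 36 37 42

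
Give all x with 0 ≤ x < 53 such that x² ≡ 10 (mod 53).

53 ≡ 1 (mod 4), so we find a root by search.
Trying successive values, 13² = 169 ≡ 10 (mod 53). The other root is 53 − 13 = 40.

13, 40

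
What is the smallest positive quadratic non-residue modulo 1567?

(2/1567) = +1, so 2 is a residue.
(3/1567) = −1, so 3 is the smallest positive non-residue mod 1567.

3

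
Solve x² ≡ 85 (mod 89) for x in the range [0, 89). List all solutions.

89 ≡ 1 (mod 4), so we find a root by search.
Trying successive values, 21² = 441 ≡ 85 (mod 89). The other root is 89 − 21 = 68.

21, 68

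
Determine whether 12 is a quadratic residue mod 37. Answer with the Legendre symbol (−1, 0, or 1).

Pull out 2^2: since 37 ≡ 5 (mod 8), (2/37) = -1, so (2/37)^2 = +1.
Reciprocity: 3 ≡ 3 and 37 ≡ 1 (mod 4), so (3/37) = +(37/3).
Reduce top mod 3: now compute (1/3).
Reached (1/3) = 1. Collecting the sign flips along the way, the symbol is +1.

1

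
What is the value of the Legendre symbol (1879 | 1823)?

1

First reduce: 1879 ≡ 56 (mod 1823).
Pull out 2^3: since 1823 ≡ 7 (mod 8), (2/1823) = +1, so (2/1823)^3 = +1.
Reciprocity: 7 ≡ 3 and 1823 ≡ 3 (mod 4), so (7/1823) = −(1823/7).
Reduce top mod 7: now compute (3/7).
Reciprocity: 3 ≡ 3 and 7 ≡ 3 (mod 4), so (3/7) = −(7/3).
Reduce top mod 3: now compute (1/3).
Reached (1/3) = 1. Collecting the sign flips along the way, the symbol is +1.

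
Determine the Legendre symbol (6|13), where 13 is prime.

Pull out 2: since 13 ≡ 5 (mod 8), (2/13) = -1.
Reciprocity: 3 ≡ 3 and 13 ≡ 1 (mod 4), so (3/13) = +(13/3).
Reduce top mod 3: now compute (1/3).
Reached (1/3) = 1. Collecting the sign flips along the way, the symbol is -1.

-1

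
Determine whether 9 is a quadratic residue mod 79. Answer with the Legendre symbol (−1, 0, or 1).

1

Reciprocity: 9 ≡ 1 and 79 ≡ 3 (mod 4), so (9/79) = +(79/9).
Reduce top mod 9: now compute (7/9).
Reciprocity: 7 ≡ 3 and 9 ≡ 1 (mod 4), so (7/9) = +(9/7).
Reduce top mod 7: now compute (2/7).
Pull out 2: since 7 ≡ 7 (mod 8), (2/7) = +1.
Reached (1/7) = 1. Collecting the sign flips along the way, the symbol is +1.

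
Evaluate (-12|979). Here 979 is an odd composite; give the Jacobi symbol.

1

First reduce: -12 ≡ 967 (mod 979).
Reciprocity: 967 ≡ 3 and 979 ≡ 3 (mod 4), so (967/979) = −(979/967).
Reduce top mod 967: now compute (12/967).
Pull out 2^2: since 967 ≡ 7 (mod 8), (2/967) = +1, so (2/967)^2 = +1.
Reciprocity: 3 ≡ 3 and 967 ≡ 3 (mod 4), so (3/967) = −(967/3).
Reduce top mod 3: now compute (1/3).
Reached (1/3) = 1. Collecting the sign flips along the way, the symbol is +1.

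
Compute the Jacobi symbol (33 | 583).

0

Reciprocity: 33 ≡ 1 and 583 ≡ 3 (mod 4), so (33/583) = +(583/33).
Reduce top mod 33: now compute (22/33).
Pull out 2: since 33 ≡ 1 (mod 8), (2/33) = +1.
Reciprocity: 11 ≡ 3 and 33 ≡ 1 (mod 4), so (11/33) = +(33/11).
Reduce top mod 11: now compute (0/11).
Top reduces to 0: gcd > 1, so the symbol is 0.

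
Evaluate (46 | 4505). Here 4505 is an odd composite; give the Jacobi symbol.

Pull out 2: since 4505 ≡ 1 (mod 8), (2/4505) = +1.
Reciprocity: 23 ≡ 3 and 4505 ≡ 1 (mod 4), so (23/4505) = +(4505/23).
Reduce top mod 23: now compute (20/23).
Pull out 2^2: since 23 ≡ 7 (mod 8), (2/23) = +1, so (2/23)^2 = +1.
Reciprocity: 5 ≡ 1 and 23 ≡ 3 (mod 4), so (5/23) = +(23/5).
Reduce top mod 5: now compute (3/5).
Reciprocity: 3 ≡ 3 and 5 ≡ 1 (mod 4), so (3/5) = +(5/3).
Reduce top mod 3: now compute (2/3).
Pull out 2: since 3 ≡ 3 (mod 8), (2/3) = -1.
Reached (1/3) = 1. Collecting the sign flips along the way, the symbol is -1.

-1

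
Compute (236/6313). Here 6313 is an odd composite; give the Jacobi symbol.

Pull out 2^2: since 6313 ≡ 1 (mod 8), (2/6313) = +1, so (2/6313)^2 = +1.
Reciprocity: 59 ≡ 3 and 6313 ≡ 1 (mod 4), so (59/6313) = +(6313/59).
Reduce top mod 59: now compute (0/59).
Top reduces to 0: gcd > 1, so the symbol is 0.

0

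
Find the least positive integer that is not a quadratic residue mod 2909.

(2/2909) = −1, so 2 is the smallest positive non-residue mod 2909.

2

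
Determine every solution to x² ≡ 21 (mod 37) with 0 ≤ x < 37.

13, 24

37 ≡ 1 (mod 4), so we find a root by search.
Trying successive values, 13² = 169 ≡ 21 (mod 37). The other root is 37 − 13 = 24.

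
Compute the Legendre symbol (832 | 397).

First reduce: 832 ≡ 38 (mod 397).
Pull out 2: since 397 ≡ 5 (mod 8), (2/397) = -1.
Reciprocity: 19 ≡ 3 and 397 ≡ 1 (mod 4), so (19/397) = +(397/19).
Reduce top mod 19: now compute (17/19).
Reciprocity: 17 ≡ 1 and 19 ≡ 3 (mod 4), so (17/19) = +(19/17).
Reduce top mod 17: now compute (2/17).
Pull out 2: since 17 ≡ 1 (mod 8), (2/17) = +1.
Reached (1/17) = 1. Collecting the sign flips along the way, the symbol is -1.

-1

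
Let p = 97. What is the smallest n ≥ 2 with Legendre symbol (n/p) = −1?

(2/97) = +1, so 2 is a residue.
(3/97) = +1, so 3 is a residue.
(4/97) = +1, so 4 is a residue.
(5/97) = −1, so 5 is the smallest positive non-residue mod 97.

5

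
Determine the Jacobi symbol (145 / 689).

Reciprocity: 145 ≡ 1 and 689 ≡ 1 (mod 4), so (145/689) = +(689/145).
Reduce top mod 145: now compute (109/145).
Reciprocity: 109 ≡ 1 and 145 ≡ 1 (mod 4), so (109/145) = +(145/109).
Reduce top mod 109: now compute (36/109).
Pull out 2^2: since 109 ≡ 5 (mod 8), (2/109) = -1, so (2/109)^2 = +1.
Reciprocity: 9 ≡ 1 and 109 ≡ 1 (mod 4), so (9/109) = +(109/9).
Reduce top mod 9: now compute (1/9).
Reached (1/9) = 1. Collecting the sign flips along the way, the symbol is +1.

1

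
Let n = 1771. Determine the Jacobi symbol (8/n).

Pull out 2^3: since 1771 ≡ 3 (mod 8), (2/1771) = -1, so (2/1771)^3 = -1.
Reached (1/1771) = 1. Collecting the sign flips along the way, the symbol is -1.

-1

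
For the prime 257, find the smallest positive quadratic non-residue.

(2/257) = +1, so 2 is a residue.
(3/257) = −1, so 3 is the smallest positive non-residue mod 257.

3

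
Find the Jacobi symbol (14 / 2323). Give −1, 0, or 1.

-1

Pull out 2: since 2323 ≡ 3 (mod 8), (2/2323) = -1.
Reciprocity: 7 ≡ 3 and 2323 ≡ 3 (mod 4), so (7/2323) = −(2323/7).
Reduce top mod 7: now compute (6/7).
Pull out 2: since 7 ≡ 7 (mod 8), (2/7) = +1.
Reciprocity: 3 ≡ 3 and 7 ≡ 3 (mod 4), so (3/7) = −(7/3).
Reduce top mod 3: now compute (1/3).
Reached (1/3) = 1. Collecting the sign flips along the way, the symbol is -1.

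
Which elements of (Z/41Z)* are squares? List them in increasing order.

Square k = 1,…,20 (k and 41−k give the same square):
1²=1, 2²=4, 3²=9, 4²=16, 5²=25, 6²=36, 7²≡8, 8²≡23, 9²≡40, 10²≡18, 11²≡39, 12²≡21, 13²≡5, 14²≡32, 15²≡20, 16²≡10, 17²≡2, 18²≡37, 19²≡33, 20²≡31 (mod 41).
So the quadratic residues mod 41 are {1, 2, 4, 5, 8, 9, 10, 16, 18, 20, 21, 23, 25, 31, 32, 33, 36, 37, 39, 40}.

1, 2, 4, 5, 8, 9, 10, 16, 18, 20, 21, 23, 25, 31, 32, 33, 36, 37, 39, 40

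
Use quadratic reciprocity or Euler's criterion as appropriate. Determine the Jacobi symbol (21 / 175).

Reciprocity: 21 ≡ 1 and 175 ≡ 3 (mod 4), so (21/175) = +(175/21).
Reduce top mod 21: now compute (7/21).
Reciprocity: 7 ≡ 3 and 21 ≡ 1 (mod 4), so (7/21) = +(21/7).
Reduce top mod 7: now compute (0/7).
Top reduces to 0: gcd > 1, so the symbol is 0.

0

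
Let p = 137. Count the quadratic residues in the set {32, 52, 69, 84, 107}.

3

(32/137) = +1 → QR.
(52/137) = -1 → non-residue.
(69/137) = +1 → QR.
(84/137) = -1 → non-residue.
(107/137) = +1 → QR.
Total quadratic residues among the 5: 3.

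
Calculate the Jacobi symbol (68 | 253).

Pull out 2^2: since 253 ≡ 5 (mod 8), (2/253) = -1, so (2/253)^2 = +1.
Reciprocity: 17 ≡ 1 and 253 ≡ 1 (mod 4), so (17/253) = +(253/17).
Reduce top mod 17: now compute (15/17).
Reciprocity: 15 ≡ 3 and 17 ≡ 1 (mod 4), so (15/17) = +(17/15).
Reduce top mod 15: now compute (2/15).
Pull out 2: since 15 ≡ 7 (mod 8), (2/15) = +1.
Reached (1/15) = 1. Collecting the sign flips along the way, the symbol is +1.

1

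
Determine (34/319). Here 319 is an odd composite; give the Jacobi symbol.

Pull out 2: since 319 ≡ 7 (mod 8), (2/319) = +1.
Reciprocity: 17 ≡ 1 and 319 ≡ 3 (mod 4), so (17/319) = +(319/17).
Reduce top mod 17: now compute (13/17).
Reciprocity: 13 ≡ 1 and 17 ≡ 1 (mod 4), so (13/17) = +(17/13).
Reduce top mod 13: now compute (4/13).
Pull out 2^2: since 13 ≡ 5 (mod 8), (2/13) = -1, so (2/13)^2 = +1.
Reached (1/13) = 1. Collecting the sign flips along the way, the symbol is +1.

1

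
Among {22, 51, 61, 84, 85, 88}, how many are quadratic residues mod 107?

2

(22/107) = -1 → non-residue.
(51/107) = -1 → non-residue.
(61/107) = +1 → QR.
(84/107) = -1 → non-residue.
(85/107) = +1 → QR.
(88/107) = -1 → non-residue.
Total quadratic residues among the 6: 2.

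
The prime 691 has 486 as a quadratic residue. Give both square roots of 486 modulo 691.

Since 691 ≡ 3 (mod 4), a square root of 486 is 486^((691+1)/4) = 486^173 mod 691.
Repeated squaring: 486^2≡565, 486^4≡674, 486^8≡289, 486^16≡601, 486^32≡499, 486^64≡241, 486^128≡37 (mod 691).
486^173 = 486^(128+32+8+4+1) ≡ 605 (mod 691).
Check: 605² = 366025 ≡ 486 (mod 691). The two roots are 86 and 605.

86, 605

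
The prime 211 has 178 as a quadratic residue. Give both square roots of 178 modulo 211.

Since 211 ≡ 3 (mod 4), a square root of 178 is 178^((211+1)/4) = 178^53 mod 211.
Repeated squaring: 178^2≡34, 178^4≡101, 178^8≡73, 178^16≡54, 178^32≡173 (mod 211).
178^53 = 178^(32+16+4+1) ≡ 173 (mod 211).
Check: 173² = 29929 ≡ 178 (mod 211). The two roots are 38 and 173.

38, 173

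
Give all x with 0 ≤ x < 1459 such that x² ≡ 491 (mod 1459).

Since 1459 ≡ 3 (mod 4), a square root of 491 is 491^((1459+1)/4) = 491^365 mod 1459.
Repeated squaring: 491^2≡346, 491^4≡78, 491^8≡248, 491^16≡226, 491^32≡11, 491^64≡121, 491^128≡51, 491^256≡1142 (mod 1459).
491^365 = 491^(256+64+32+8+4+1) ≡ 271 (mod 1459).
Check: 271² = 73441 ≡ 491 (mod 1459). The two roots are 271 and 1188.

271, 1188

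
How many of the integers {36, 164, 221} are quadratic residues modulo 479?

(36/479) = +1 → QR.
(164/479) = -1 → non-residue.
(221/479) = +1 → QR.
Total quadratic residues among the 3: 2.

2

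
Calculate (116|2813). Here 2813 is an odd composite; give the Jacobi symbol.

Pull out 2^2: since 2813 ≡ 5 (mod 8), (2/2813) = -1, so (2/2813)^2 = +1.
Reciprocity: 29 ≡ 1 and 2813 ≡ 1 (mod 4), so (29/2813) = +(2813/29).
Reduce top mod 29: now compute (0/29).
Top reduces to 0: gcd > 1, so the symbol is 0.

0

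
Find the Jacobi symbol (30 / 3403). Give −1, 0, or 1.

Pull out 2: since 3403 ≡ 3 (mod 8), (2/3403) = -1.
Reciprocity: 15 ≡ 3 and 3403 ≡ 3 (mod 4), so (15/3403) = −(3403/15).
Reduce top mod 15: now compute (13/15).
Reciprocity: 13 ≡ 1 and 15 ≡ 3 (mod 4), so (13/15) = +(15/13).
Reduce top mod 13: now compute (2/13).
Pull out 2: since 13 ≡ 5 (mod 8), (2/13) = -1.
Reached (1/13) = 1. Collecting the sign flips along the way, the symbol is -1.

-1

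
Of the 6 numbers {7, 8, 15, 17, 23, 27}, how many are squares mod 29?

(7/29) = +1 → QR.
(8/29) = -1 → non-residue.
(15/29) = -1 → non-residue.
(17/29) = -1 → non-residue.
(23/29) = +1 → QR.
(27/29) = -1 → non-residue.
Total quadratic residues among the 6: 2.

2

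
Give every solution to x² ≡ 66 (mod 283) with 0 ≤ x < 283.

Since 283 ≡ 3 (mod 4), a square root of 66 is 66^((283+1)/4) = 66^71 mod 283.
Repeated squaring: 66^2≡111, 66^4≡152, 66^8≡181, 66^16≡216, 66^32≡244, 66^64≡106 (mod 283).
66^71 = 66^(64+4+2+1) ≡ 42 (mod 283).
Check: 42² = 1764 ≡ 66 (mod 283). The two roots are 42 and 241.

42, 241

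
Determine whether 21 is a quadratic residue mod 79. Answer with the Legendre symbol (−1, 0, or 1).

Euler's criterion: (21/79) ≡ 21^39 (mod 79).
21^2 ≡ 46 (mod 79)
21^4 ≡ 62 (mod 79)
21^8 ≡ 52 (mod 79)
21^16 ≡ 18 (mod 79)
21^32 ≡ 8 (mod 79)
21^39 = 21^(32+4+2+1) ≡ 1 (mod 79).
Result is 1, so (21/79) = 1.

1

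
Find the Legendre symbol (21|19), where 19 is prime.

First reduce: 21 ≡ 2 (mod 19).
Pull out 2: since 19 ≡ 3 (mod 8), (2/19) = -1.
Reached (1/19) = 1. Collecting the sign flips along the way, the symbol is -1.

-1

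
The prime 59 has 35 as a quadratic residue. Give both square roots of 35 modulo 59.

25, 34

Since 59 ≡ 3 (mod 4), a square root of 35 is 35^((59+1)/4) = 35^15 mod 59.
Repeated squaring: 35^2≡45, 35^4≡19, 35^8≡7 (mod 59).
35^15 = 35^(8+4+2+1) ≡ 25 (mod 59).
Check: 25² = 625 ≡ 35 (mod 59). The two roots are 25 and 34.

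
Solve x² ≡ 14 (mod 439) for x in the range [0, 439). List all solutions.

47, 392

Since 439 ≡ 3 (mod 4), a square root of 14 is 14^((439+1)/4) = 14^110 mod 439.
Repeated squaring: 14^2≡196, 14^4≡223, 14^8≡122, 14^16≡397, 14^32≡8, 14^64≡64 (mod 439).
14^110 = 14^(64+32+8+4+2) ≡ 392 (mod 439).
Check: 392² = 153664 ≡ 14 (mod 439). The two roots are 47 and 392.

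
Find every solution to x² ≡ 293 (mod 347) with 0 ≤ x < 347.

41, 306

Since 347 ≡ 3 (mod 4), a square root of 293 is 293^((347+1)/4) = 293^87 mod 347.
Repeated squaring: 293^2≡140, 293^4≡168, 293^8≡117, 293^16≡156, 293^32≡46, 293^64≡34 (mod 347).
293^87 = 293^(64+16+4+2+1) ≡ 306 (mod 347).
Check: 306² = 93636 ≡ 293 (mod 347). The two roots are 41 and 306.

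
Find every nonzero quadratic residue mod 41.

Square k = 1,…,20 (k and 41−k give the same square):
1²=1, 2²=4, 3²=9, 4²=16, 5²=25, 6²=36, 7²≡8, 8²≡23, 9²≡40, 10²≡18, 11²≡39, 12²≡21, 13²≡5, 14²≡32, 15²≡20, 16²≡10, 17²≡2, 18²≡37, 19²≡33, 20²≡31 (mod 41).
So the quadratic residues mod 41 are {1, 2, 4, 5, 8, 9, 10, 16, 18, 20, 21, 23, 25, 31, 32, 33, 36, 37, 39, 40}.

1 2 4 5 8 9 10 16 18 20 21 23 25 31 32 33 36 37 39 40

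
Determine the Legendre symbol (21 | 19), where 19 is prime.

-1

Euler's criterion: (21/19) ≡ 2^9 (mod 19).
2^2 ≡ 4 (mod 19)
2^4 ≡ 16 (mod 19)
2^8 ≡ 9 (mod 19)
2^9 = 2^(8+1) ≡ 18 (mod 19).
Result is 18 ≡ −1, so (21/19) = −1.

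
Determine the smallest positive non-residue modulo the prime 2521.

11

(2/2521) = +1, so 2 is a residue.
(3/2521) = +1, so 3 is a residue.
(4/2521) = +1, so 4 is a residue.
(5/2521) = +1, so 5 is a residue.
(6/2521) = +1, so 6 is a residue.
(7/2521) = +1, so 7 is a residue.
(8/2521) = +1, so 8 is a residue.
(9/2521) = +1, so 9 is a residue.
(10/2521) = +1, so 10 is a residue.
(11/2521) = −1, so 11 is the smallest positive non-residue mod 2521.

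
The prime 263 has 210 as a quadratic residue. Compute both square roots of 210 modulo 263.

90, 173

Since 263 ≡ 3 (mod 4), a square root of 210 is 210^((263+1)/4) = 210^66 mod 263.
Repeated squaring: 210^2≡179, 210^4≡218, 210^8≡184, 210^16≡192, 210^32≡44, 210^64≡95 (mod 263).
210^66 = 210^(64+2) ≡ 173 (mod 263).
Check: 173² = 29929 ≡ 210 (mod 263). The two roots are 90 and 173.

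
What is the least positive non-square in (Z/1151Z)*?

(2/1151) = +1, so 2 is a residue.
(3/1151) = +1, so 3 is a residue.
(4/1151) = +1, so 4 is a residue.
(5/1151) = +1, so 5 is a residue.
(6/1151) = +1, so 6 is a residue.
(7/1151) = +1, so 7 is a residue.
(8/1151) = +1, so 8 is a residue.
(9/1151) = +1, so 9 is a residue.
(10/1151) = +1, so 10 is a residue.
(11/1151) = +1, so 11 is a residue.
(12/1151) = +1, so 12 is a residue.
(13/1151) = −1, so 13 is the smallest positive non-residue mod 1151.

13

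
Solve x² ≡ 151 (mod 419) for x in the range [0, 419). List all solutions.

168, 251

Since 419 ≡ 3 (mod 4), a square root of 151 is 151^((419+1)/4) = 151^105 mod 419.
Repeated squaring: 151^2≡175, 151^4≡38, 151^8≡187, 151^16≡192, 151^32≡411, 151^64≡64 (mod 419).
151^105 = 151^(64+32+8+1) ≡ 251 (mod 419).
Check: 251² = 63001 ≡ 151 (mod 419). The two roots are 168 and 251.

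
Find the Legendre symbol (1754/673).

First reduce: 1754 ≡ 408 (mod 673).
Pull out 2^3: since 673 ≡ 1 (mod 8), (2/673) = +1, so (2/673)^3 = +1.
Reciprocity: 51 ≡ 3 and 673 ≡ 1 (mod 4), so (51/673) = +(673/51).
Reduce top mod 51: now compute (10/51).
Pull out 2: since 51 ≡ 3 (mod 8), (2/51) = -1.
Reciprocity: 5 ≡ 1 and 51 ≡ 3 (mod 4), so (5/51) = +(51/5).
Reduce top mod 5: now compute (1/5).
Reached (1/5) = 1. Collecting the sign flips along the way, the symbol is -1.

-1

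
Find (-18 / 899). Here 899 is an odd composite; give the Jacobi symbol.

1

First reduce: -18 ≡ 881 (mod 899).
Reciprocity: 881 ≡ 1 and 899 ≡ 3 (mod 4), so (881/899) = +(899/881).
Reduce top mod 881: now compute (18/881).
Pull out 2: since 881 ≡ 1 (mod 8), (2/881) = +1.
Reciprocity: 9 ≡ 1 and 881 ≡ 1 (mod 4), so (9/881) = +(881/9).
Reduce top mod 9: now compute (8/9).
Pull out 2^3: since 9 ≡ 1 (mod 8), (2/9) = +1, so (2/9)^3 = +1.
Reached (1/9) = 1. Collecting the sign flips along the way, the symbol is +1.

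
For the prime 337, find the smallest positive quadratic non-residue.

5

(2/337) = +1, so 2 is a residue.
(3/337) = +1, so 3 is a residue.
(4/337) = +1, so 4 is a residue.
(5/337) = −1, so 5 is the smallest positive non-residue mod 337.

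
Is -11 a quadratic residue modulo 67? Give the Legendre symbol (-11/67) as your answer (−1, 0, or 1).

Euler's criterion: (-11/67) ≡ 56^33 (mod 67).
56^2 ≡ 54 (mod 67)
56^4 ≡ 35 (mod 67)
56^8 ≡ 19 (mod 67)
56^16 ≡ 26 (mod 67)
56^32 ≡ 6 (mod 67)
56^33 = 56^(32+1) ≡ 1 (mod 67).
Result is 1, so (-11/67) = 1.

1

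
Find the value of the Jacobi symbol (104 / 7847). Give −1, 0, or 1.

-1

Pull out 2^3: since 7847 ≡ 7 (mod 8), (2/7847) = +1, so (2/7847)^3 = +1.
Reciprocity: 13 ≡ 1 and 7847 ≡ 3 (mod 4), so (13/7847) = +(7847/13).
Reduce top mod 13: now compute (8/13).
Pull out 2^3: since 13 ≡ 5 (mod 8), (2/13) = -1, so (2/13)^3 = -1.
Reached (1/13) = 1. Collecting the sign flips along the way, the symbol is -1.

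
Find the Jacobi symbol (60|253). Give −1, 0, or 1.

-1

Pull out 2^2: since 253 ≡ 5 (mod 8), (2/253) = -1, so (2/253)^2 = +1.
Reciprocity: 15 ≡ 3 and 253 ≡ 1 (mod 4), so (15/253) = +(253/15).
Reduce top mod 15: now compute (13/15).
Reciprocity: 13 ≡ 1 and 15 ≡ 3 (mod 4), so (13/15) = +(15/13).
Reduce top mod 13: now compute (2/13).
Pull out 2: since 13 ≡ 5 (mod 8), (2/13) = -1.
Reached (1/13) = 1. Collecting the sign flips along the way, the symbol is -1.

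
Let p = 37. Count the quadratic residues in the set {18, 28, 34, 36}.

(18/37) = -1 → non-residue.
(28/37) = +1 → QR.
(34/37) = +1 → QR.
(36/37) = +1 → QR.
Total quadratic residues among the 4: 3.

3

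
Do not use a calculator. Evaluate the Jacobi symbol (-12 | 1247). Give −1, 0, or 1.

First reduce: -12 ≡ 1235 (mod 1247).
Reciprocity: 1235 ≡ 3 and 1247 ≡ 3 (mod 4), so (1235/1247) = −(1247/1235).
Reduce top mod 1235: now compute (12/1235).
Pull out 2^2: since 1235 ≡ 3 (mod 8), (2/1235) = -1, so (2/1235)^2 = +1.
Reciprocity: 3 ≡ 3 and 1235 ≡ 3 (mod 4), so (3/1235) = −(1235/3).
Reduce top mod 3: now compute (2/3).
Pull out 2: since 3 ≡ 3 (mod 8), (2/3) = -1.
Reached (1/3) = 1. Collecting the sign flips along the way, the symbol is -1.

-1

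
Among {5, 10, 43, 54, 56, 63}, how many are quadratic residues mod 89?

(5/89) = +1 → QR.
(10/89) = +1 → QR.
(43/89) = -1 → non-residue.
(54/89) = -1 → non-residue.
(56/89) = -1 → non-residue.
(63/89) = -1 → non-residue.
Total quadratic residues among the 6: 2.

2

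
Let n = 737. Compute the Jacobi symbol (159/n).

Reciprocity: 159 ≡ 3 and 737 ≡ 1 (mod 4), so (159/737) = +(737/159).
Reduce top mod 159: now compute (101/159).
Reciprocity: 101 ≡ 1 and 159 ≡ 3 (mod 4), so (101/159) = +(159/101).
Reduce top mod 101: now compute (58/101).
Pull out 2: since 101 ≡ 5 (mod 8), (2/101) = -1.
Reciprocity: 29 ≡ 1 and 101 ≡ 1 (mod 4), so (29/101) = +(101/29).
Reduce top mod 29: now compute (14/29).
Pull out 2: since 29 ≡ 5 (mod 8), (2/29) = -1.
Reciprocity: 7 ≡ 3 and 29 ≡ 1 (mod 4), so (7/29) = +(29/7).
Reduce top mod 7: now compute (1/7).
Reached (1/7) = 1. Collecting the sign flips along the way, the symbol is +1.

1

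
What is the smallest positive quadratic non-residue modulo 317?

(2/317) = −1, so 2 is the smallest positive non-residue mod 317.

2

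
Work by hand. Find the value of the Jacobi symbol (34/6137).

Pull out 2: since 6137 ≡ 1 (mod 8), (2/6137) = +1.
Reciprocity: 17 ≡ 1 and 6137 ≡ 1 (mod 4), so (17/6137) = +(6137/17).
Reduce top mod 17: now compute (0/17).
Top reduces to 0: gcd > 1, so the symbol is 0.

0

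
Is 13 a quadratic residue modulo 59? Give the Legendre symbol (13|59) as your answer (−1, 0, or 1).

Reciprocity: 13 ≡ 1 and 59 ≡ 3 (mod 4), so (13/59) = +(59/13).
Reduce top mod 13: now compute (7/13).
Reciprocity: 7 ≡ 3 and 13 ≡ 1 (mod 4), so (7/13) = +(13/7).
Reduce top mod 7: now compute (6/7).
Pull out 2: since 7 ≡ 7 (mod 8), (2/7) = +1.
Reciprocity: 3 ≡ 3 and 7 ≡ 3 (mod 4), so (3/7) = −(7/3).
Reduce top mod 3: now compute (1/3).
Reached (1/3) = 1. Collecting the sign flips along the way, the symbol is -1.

-1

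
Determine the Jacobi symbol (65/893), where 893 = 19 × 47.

-1

Reciprocity: 65 ≡ 1 and 893 ≡ 1 (mod 4), so (65/893) = +(893/65).
Reduce top mod 65: now compute (48/65).
Pull out 2^4: since 65 ≡ 1 (mod 8), (2/65) = +1, so (2/65)^4 = +1.
Reciprocity: 3 ≡ 3 and 65 ≡ 1 (mod 4), so (3/65) = +(65/3).
Reduce top mod 3: now compute (2/3).
Pull out 2: since 3 ≡ 3 (mod 8), (2/3) = -1.
Reached (1/3) = 1. Collecting the sign flips along the way, the symbol is -1.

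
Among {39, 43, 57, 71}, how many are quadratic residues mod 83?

(39/83) = -1 → non-residue.
(43/83) = -1 → non-residue.
(57/83) = -1 → non-residue.
(71/83) = -1 → non-residue.
Total quadratic residues among the 4: 0.

0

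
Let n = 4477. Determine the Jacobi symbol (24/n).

Pull out 2^3: since 4477 ≡ 5 (mod 8), (2/4477) = -1, so (2/4477)^3 = -1.
Reciprocity: 3 ≡ 3 and 4477 ≡ 1 (mod 4), so (3/4477) = +(4477/3).
Reduce top mod 3: now compute (1/3).
Reached (1/3) = 1. Collecting the sign flips along the way, the symbol is -1.

-1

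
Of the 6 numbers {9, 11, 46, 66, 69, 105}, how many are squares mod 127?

(9/127) = +1 → QR.
(11/127) = +1 → QR.
(46/127) = -1 → non-residue.
(66/127) = -1 → non-residue.
(69/127) = +1 → QR.
(105/127) = -1 → non-residue.
Total quadratic residues among the 6: 3.

3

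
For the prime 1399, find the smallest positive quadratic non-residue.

(2/1399) = +1, so 2 is a residue.
(3/1399) = −1, so 3 is the smallest positive non-residue mod 1399.

3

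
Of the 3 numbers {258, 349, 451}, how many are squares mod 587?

(258/587) = -1 → non-residue.
(349/587) = +1 → QR.
(451/587) = +1 → QR.
Total quadratic residues among the 3: 2.

2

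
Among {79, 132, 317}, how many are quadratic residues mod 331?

2

(79/331) = +1 → QR.
(132/331) = +1 → QR.
(317/331) = -1 → non-residue.
Total quadratic residues among the 3: 2.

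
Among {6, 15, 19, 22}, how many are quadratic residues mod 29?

2

(6/29) = +1 → QR.
(15/29) = -1 → non-residue.
(19/29) = -1 → non-residue.
(22/29) = +1 → QR.
Total quadratic residues among the 4: 2.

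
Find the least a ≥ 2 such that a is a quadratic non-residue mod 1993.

5

(2/1993) = +1, so 2 is a residue.
(3/1993) = +1, so 3 is a residue.
(4/1993) = +1, so 4 is a residue.
(5/1993) = −1, so 5 is the smallest positive non-residue mod 1993.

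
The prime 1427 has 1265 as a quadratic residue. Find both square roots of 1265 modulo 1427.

Since 1427 ≡ 3 (mod 4), a square root of 1265 is 1265^((1427+1)/4) = 1265^357 mod 1427.
Repeated squaring: 1265^2≡558, 1265^4≡278, 1265^8≡226, 1265^16≡1131, 1265^32≡569, 1265^64≡1259, 1265^128≡1111, 1265^256≡1393 (mod 1427).
1265^357 = 1265^(256+64+32+4+1) ≡ 901 (mod 1427).
Check: 901² = 811801 ≡ 1265 (mod 1427). The two roots are 526 and 901.

526, 901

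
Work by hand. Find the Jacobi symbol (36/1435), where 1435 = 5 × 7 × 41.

1

Pull out 2^2: since 1435 ≡ 3 (mod 8), (2/1435) = -1, so (2/1435)^2 = +1.
Reciprocity: 9 ≡ 1 and 1435 ≡ 3 (mod 4), so (9/1435) = +(1435/9).
Reduce top mod 9: now compute (4/9).
Pull out 2^2: since 9 ≡ 1 (mod 8), (2/9) = +1, so (2/9)^2 = +1.
Reached (1/9) = 1. Collecting the sign flips along the way, the symbol is +1.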